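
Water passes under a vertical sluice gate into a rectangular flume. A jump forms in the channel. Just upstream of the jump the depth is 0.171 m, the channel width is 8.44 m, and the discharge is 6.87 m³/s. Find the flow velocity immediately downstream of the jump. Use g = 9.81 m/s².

V₂ = 1.01 m/s

q = Q/b = 6.87/8.44 = 0.814 m²/s; V₁ = q/y₁ = 4.76 m/s. Fr₁ = V₁/√(g·y₁) = 3.68.
Bélanger equation: y₂/y₁ = ½[√(1 + 8Fr₁²) − 1] = ½[√109.1 − 1] = 4.72.
y₂ = 4.72 × 0.171 = 0.807 m.
V₂ = q/y₂ = 0.814/0.807 = 1.01 m/s.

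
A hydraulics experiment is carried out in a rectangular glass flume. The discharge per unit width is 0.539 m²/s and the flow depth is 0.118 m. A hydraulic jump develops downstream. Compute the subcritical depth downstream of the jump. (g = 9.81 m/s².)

y₂ = 0.652 m

V₁ = q/y₁ = 0.539/0.118 = 4.57 m/s. Fr₁ = V₁/√(g·y₁) = 4.57/√(9.81×0.118) = 4.25.
By Bélanger, y₂/y₁ = ½[√(1 + 8Fr₁²) − 1] = ½[√145.2 − 1] = 5.52.
y₂ = 5.52 × 0.118 = 0.652 m.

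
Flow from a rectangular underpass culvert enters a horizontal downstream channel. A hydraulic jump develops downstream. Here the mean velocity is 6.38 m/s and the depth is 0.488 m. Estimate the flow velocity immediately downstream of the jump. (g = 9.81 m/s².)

V₂ = 1.75 m/s

Fr₁ = V₁/√(g·y₁) = 6.38/√(9.81×0.488) = 2.92.
By Bélanger, y₂/y₁ = ½[√(1 + 8Fr₁²) − 1] = ½[√69.02 − 1] = 3.65.
y₂ = 3.65 × 0.488 = 1.78 m.
q = V₁·y₁ = 6.38 × 0.488 = 3.11 m²/s.
V₂ = q/y₂ = 3.11/1.78 = 1.75 m/s.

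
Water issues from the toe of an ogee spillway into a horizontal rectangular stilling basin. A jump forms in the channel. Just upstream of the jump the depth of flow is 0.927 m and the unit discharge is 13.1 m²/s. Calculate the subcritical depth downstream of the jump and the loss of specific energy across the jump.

V₁ = q/y₁ = 13.1/0.927 = 14.1 m/s. Fr₁ = V₁/√(g·y₁) = 14.1/√(9.81×0.927) = 4.69.
Conjugate-depth relation: y₂/y₁ = ½[√(1 + 8Fr₁²) − 1] = ½[√176.7 − 1] = 6.15.
y₂ = 6.15 × 0.927 = 5.70 m.
V₂ = q/y₂ = 13.1/5.70 = 2.30 m/s. E₁ = y₁ + V₁²/2g = 11.1 m; E₂ = y₂ + V₂²/2g = 5.97 m. ΔE = E₁ − E₂ = 5.14 m.

y₂ = 5.70 m; ΔE = 5.14 m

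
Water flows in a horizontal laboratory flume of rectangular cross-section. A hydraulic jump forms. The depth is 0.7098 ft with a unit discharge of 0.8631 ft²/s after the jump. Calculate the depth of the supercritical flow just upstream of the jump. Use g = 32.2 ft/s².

y₁ = 0.08230 ft

V₂ = q/y₂ = 0.8631/0.7098 = 1.216 ft/s; Fr₂ = V₂/√(g·y₂) = 0.2543.
The Bélanger relation is symmetric: y₁/y₂ = ½[√(1 + 8Fr₂²) − 1] = ½[√1.5175 − 1] = 0.1159.
y₁ = 0.1159 × 0.7098 = 0.08230 ft.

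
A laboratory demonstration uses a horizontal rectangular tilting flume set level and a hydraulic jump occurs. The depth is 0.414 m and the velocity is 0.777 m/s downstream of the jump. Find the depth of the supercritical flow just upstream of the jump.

y₁ = 0.0993 m

Fr₂ = V₂/√(g·y₂) = 0.777/√(9.81×0.414) = 0.386.
The Bélanger relation is symmetric: y₁/y₂ = ½[√(1 + 8Fr₂²) − 1] = ½[√2.189 − 1] = 0.240.
y₁ = 0.240 × 0.414 = 0.0993 m.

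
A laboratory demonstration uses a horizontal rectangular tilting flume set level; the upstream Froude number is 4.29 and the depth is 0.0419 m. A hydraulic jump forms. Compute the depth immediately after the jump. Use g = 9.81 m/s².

y₂ = 0.234 m

Fr₁ = 4.29 (given).
Bélanger equation: y₂/y₁ = ½[√(1 + 8Fr₁²) − 1] = ½[√148.2 − 1] = 5.59.
y₂ = 5.59 × 0.0419 = 0.234 m.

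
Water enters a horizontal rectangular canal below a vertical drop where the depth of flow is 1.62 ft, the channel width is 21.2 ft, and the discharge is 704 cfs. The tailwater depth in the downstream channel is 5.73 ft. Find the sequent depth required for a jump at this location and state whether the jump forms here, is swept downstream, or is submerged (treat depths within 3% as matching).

q = Q/b = 704/21.2 = 33.2 ft²/s; V₁ = q/y₁ = 20.5 ft/s. Fr₁ = V₁/√(g·y₁) = 2.84.
From the momentum equation for a rectangular channel, y₂/y₁ = ½[√(1 + 8Fr₁²) − 1] = ½[√65.44 − 1] = 3.54.
y₂ = 3.54 × 1.62 = 5.74 ft.
Tailwater y_tw = 5.73 ft: y_tw ≈ y₂, so the jump forms here.

y₂ = 5.74 ft; the jump forms here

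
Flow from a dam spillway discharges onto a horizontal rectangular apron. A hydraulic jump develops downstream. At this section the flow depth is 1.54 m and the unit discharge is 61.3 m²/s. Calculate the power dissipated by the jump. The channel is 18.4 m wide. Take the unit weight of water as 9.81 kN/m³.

P = 667627 kW

V₁ = q/y₁ = 61.3/1.54 = 39.8 m/s. Fr₁ = V₁/√(g·y₁) = 39.8/√(9.81×1.54) = 10.2.
Conjugate-depth relation: y₂/y₁ = ½[√(1 + 8Fr₁²) − 1] = ½[√840.0 − 1] = 14.0.
y₂ = 14.0 × 1.54 = 21.5 m.
V₂ = q/y₂ = 61.3/21.5 = 2.84 m/s. E₁ = y₁ + V₁²/2g = 82.3 m; E₂ = y₂ + V₂²/2g = 22.0 m. ΔE = E₁ − E₂ = 60.3 m.
Q = q·b = 61.3 × 18.4 = 1128 m³/s. P = γ·Q·ΔE = 9.81 × 1128 × 60.3 = 667627 kW.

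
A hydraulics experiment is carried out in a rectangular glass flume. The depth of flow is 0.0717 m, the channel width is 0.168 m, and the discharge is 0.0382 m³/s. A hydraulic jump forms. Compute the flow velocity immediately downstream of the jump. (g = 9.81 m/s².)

q = Q/b = 0.0382/0.168 = 0.227 m²/s; V₁ = q/y₁ = 3.17 m/s. Fr₁ = V₁/√(g·y₁) = 3.78.
Conjugate-depth relation: y₂/y₁ = ½[√(1 + 8Fr₁²) − 1] = ½[√115.4 − 1] = 4.87.
y₂ = 4.87 × 0.0717 = 0.349 m.
V₂ = q/y₂ = 0.227/0.349 = 0.651 m/s.

V₂ = 0.651 m/s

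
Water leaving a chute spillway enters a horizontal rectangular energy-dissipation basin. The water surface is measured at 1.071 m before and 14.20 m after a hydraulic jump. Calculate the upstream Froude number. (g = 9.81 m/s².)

For a rectangular channel the momentum equation gives q² = ½·g·y₁·y₂·(y₁ + y₂) = ½×9.81×1.071×14.20×15.27 = 1139.
q = √1139 = 33.75 m²/s.
V₁ = q/y₁ = 31.51 m/s; Fr₁ = V₁/√(g·y₁) = 9.722.

Fr₁ = 9.722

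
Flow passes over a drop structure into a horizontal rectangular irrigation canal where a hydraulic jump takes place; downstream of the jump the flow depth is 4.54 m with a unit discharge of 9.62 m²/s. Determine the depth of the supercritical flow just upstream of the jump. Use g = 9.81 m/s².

V₂ = q/y₂ = 9.62/4.54 = 2.12 m/s; Fr₂ = V₂/√(g·y₂) = 0.318.
The Bélanger relation is symmetric: y₁/y₂ = ½[√(1 + 8Fr₂²) − 1] = ½[√1.806 − 1] = 0.172.
y₁ = 0.172 × 4.54 = 0.781 m.

y₁ = 0.781 m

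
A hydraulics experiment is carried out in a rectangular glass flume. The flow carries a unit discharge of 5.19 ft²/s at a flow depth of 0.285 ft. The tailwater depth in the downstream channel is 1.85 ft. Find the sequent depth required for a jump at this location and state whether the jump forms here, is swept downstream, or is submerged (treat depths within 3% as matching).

y₂ = 2.28 ft; the jump is swept downstream

V₁ = q/y₁ = 5.19/0.285 = 18.2 ft/s. Fr₁ = V₁/√(g·y₁) = 18.2/√(32.2×0.285) = 6.01.
By Bélanger, y₂/y₁ = ½[√(1 + 8Fr₁²) − 1] = ½[√290.1 − 1] = 8.02.
y₂ = 8.02 × 0.285 = 2.28 ft.
Tailwater y_tw = 1.85 ft: y_tw < y₂, so the jump is swept downstream.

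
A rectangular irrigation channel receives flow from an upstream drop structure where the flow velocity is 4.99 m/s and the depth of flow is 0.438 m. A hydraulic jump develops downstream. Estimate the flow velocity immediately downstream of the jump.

Fr₁ = V₁/√(g·y₁) = 4.99/√(9.81×0.438) = 2.41.
Conjugate-depth relation: y₂/y₁ = ½[√(1 + 8Fr₁²) − 1] = ½[√47.36 − 1] = 2.94.
y₂ = 2.94 × 0.438 = 1.29 m.
q = V₁·y₁ = 4.99 × 0.438 = 2.19 m²/s.
V₂ = q/y₂ = 2.19/1.29 = 1.70 m/s.

V₂ = 1.70 m/s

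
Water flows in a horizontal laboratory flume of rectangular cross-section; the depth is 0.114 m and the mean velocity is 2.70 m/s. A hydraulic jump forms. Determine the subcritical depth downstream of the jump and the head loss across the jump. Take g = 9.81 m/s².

y₂ = 0.359 m; ΔE = 0.0895 m

Fr₁ = V₁/√(g·y₁) = 2.70/√(9.81×0.114) = 2.55.
Sequent-depth ratio: y₂/y₁ = ½[√(1 + 8Fr₁²) − 1] = ½[√53.15 − 1] = 3.15.
y₂ = 3.15 × 0.114 = 0.359 m.
Head loss: ΔE = (y₂ − y₁)³/(4y₁y₂) = (0.359 − 0.114)³/(4×0.114×0.359) = 0.0146/0.163 = 0.0895 m.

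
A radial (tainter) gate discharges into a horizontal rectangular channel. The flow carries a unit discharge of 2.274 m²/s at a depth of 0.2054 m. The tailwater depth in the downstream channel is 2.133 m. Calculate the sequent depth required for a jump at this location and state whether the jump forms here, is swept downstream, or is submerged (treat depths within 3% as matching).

y₂ = 2.165 m; the jump forms here

V₁ = q/y₁ = 2.274/0.2054 = 11.07 m/s. Fr₁ = V₁/√(g·y₁) = 11.07/√(9.81×0.2054) = 7.799.
Bélanger equation: y₂/y₁ = ½[√(1 + 8Fr₁²) − 1] = ½[√487.63 − 1] = 10.54.
y₂ = 10.54 × 0.2054 = 2.165 m.
Tailwater y_tw = 2.133 m: y_tw ≈ y₂, so the jump forms here.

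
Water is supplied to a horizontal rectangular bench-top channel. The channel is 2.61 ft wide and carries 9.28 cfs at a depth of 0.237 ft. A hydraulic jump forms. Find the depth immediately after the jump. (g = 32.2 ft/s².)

q = Q/b = 9.28/2.61 = 3.56 ft²/s; V₁ = q/y₁ = 15.0 ft/s. Fr₁ = V₁/√(g·y₁) = 5.43.
Conjugate-depth relation: y₂/y₁ = ½[√(1 + 8Fr₁²) − 1] = ½[√236.9 − 1] = 7.20.
y₂ = 7.20 × 0.237 = 1.71 ft.

y₂ = 1.71 ft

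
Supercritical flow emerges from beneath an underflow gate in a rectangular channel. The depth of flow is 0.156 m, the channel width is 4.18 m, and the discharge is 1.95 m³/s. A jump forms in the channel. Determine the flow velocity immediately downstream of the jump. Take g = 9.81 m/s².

V₂ = 1.01 m/s

q = Q/b = 1.95/4.18 = 0.467 m²/s; V₁ = q/y₁ = 2.99 m/s. Fr₁ = V₁/√(g·y₁) = 2.42.
From the momentum equation for a rectangular channel, y₂/y₁ = ½[√(1 + 8Fr₁²) − 1] = ½[√47.75 − 1] = 2.95.
y₂ = 2.95 × 0.156 = 0.461 m.
V₂ = q/y₂ = 0.467/0.461 = 1.01 m/s.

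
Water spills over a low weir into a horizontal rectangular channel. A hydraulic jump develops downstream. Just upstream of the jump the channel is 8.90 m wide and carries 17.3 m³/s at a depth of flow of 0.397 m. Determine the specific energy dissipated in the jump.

q = Q/b = 17.3/8.90 = 1.94 m²/s; V₁ = q/y₁ = 4.90 m/s. Fr₁ = V₁/√(g·y₁) = 2.48.
Bélanger equation: y₂/y₁ = ½[√(1 + 8Fr₁²) − 1] = ½[√50.24 − 1] = 3.04.
y₂ = 3.04 × 0.397 = 1.21 m.
V₂ = q/y₂ = 1.94/1.21 = 1.61 m/s. E₁ = y₁ + V₁²/2g = 1.62 m; E₂ = y₂ + V₂²/2g = 1.34 m. ΔE = E₁ − E₂ = 0.278 m.

ΔE = 0.278 m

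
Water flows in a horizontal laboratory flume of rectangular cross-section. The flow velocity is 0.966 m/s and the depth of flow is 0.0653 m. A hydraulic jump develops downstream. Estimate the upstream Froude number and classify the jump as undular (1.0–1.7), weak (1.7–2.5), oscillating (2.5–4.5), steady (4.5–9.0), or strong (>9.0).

Fr₁ = 1.21; undular jump

Fr₁ = V₁/√(g·y₁) = 0.966/√(9.81×0.0653) = 1.21.
Fr₁ = 1.21 lies in the undular range.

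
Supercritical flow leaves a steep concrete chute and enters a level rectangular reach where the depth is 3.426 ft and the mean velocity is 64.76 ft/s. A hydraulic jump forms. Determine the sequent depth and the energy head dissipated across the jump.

Fr₁ = V₁/√(g·y₁) = 64.76/√(32.2×3.426) = 6.166.
Sequent-depth ratio: y₂/y₁ = ½[√(1 + 8Fr₁²) − 1] = ½[√305.13 − 1] = 8.234.
y₂ = 8.234 × 3.426 = 28.21 ft.
Head loss: ΔE = (y₂ − y₁)³/(4y₁y₂) = (28.21 − 3.426)³/(4×3.426×28.21) = 15223/386.6 = 39.38 ft.

y₂ = 28.21 ft; ΔE = 39.38 ft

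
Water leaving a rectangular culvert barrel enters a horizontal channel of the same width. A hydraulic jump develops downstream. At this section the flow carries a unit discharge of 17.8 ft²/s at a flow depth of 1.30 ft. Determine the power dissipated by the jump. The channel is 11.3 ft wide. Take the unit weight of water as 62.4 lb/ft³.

P = 10.6 hp

V₁ = q/y₁ = 17.8/1.30 = 13.7 ft/s. Fr₁ = V₁/√(g·y₁) = 13.7/√(32.2×1.30) = 2.12.
Bélanger equation: y₂/y₁ = ½[√(1 + 8Fr₁²) − 1] = ½[√36.83 − 1] = 2.53.
y₂ = 2.53 × 1.30 = 3.29 ft.
V₂ = q/y₂ = 17.8/3.29 = 5.40 ft/s. E₁ = y₁ + V₁²/2g = 4.21 ft; E₂ = y₂ + V₂²/2g = 3.75 ft. ΔE = E₁ − E₂ = 0.463 ft.
Q = q·b = 17.8 × 11.3 = 201 cfs. P = γ·Q·ΔE/550 = 62.4 × 201 × 0.463 / 550 = 10.6 hp.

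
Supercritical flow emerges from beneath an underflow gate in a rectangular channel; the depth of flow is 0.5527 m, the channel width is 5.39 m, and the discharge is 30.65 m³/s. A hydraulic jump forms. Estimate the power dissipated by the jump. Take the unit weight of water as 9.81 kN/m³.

P = 781.0 kW

q = Q/b = 30.65/5.39 = 5.686 m²/s; V₁ = q/y₁ = 10.29 m/s. Fr₁ = V₁/√(g·y₁) = 4.418.
Sequent-depth ratio: y₂/y₁ = ½[√(1 + 8Fr₁²) − 1] = ½[√157.18 − 1] = 5.769.
y₂ = 5.769 × 0.5527 = 3.188 m.
V₂ = q/y₂ = 5.686/3.188 = 1.784 m/s. E₁ = y₁ + V₁²/2g = 5.948 m; E₂ = y₂ + V₂²/2g = 3.350 m. ΔE = E₁ − E₂ = 2.597 m.
P = γ·Q·ΔE = 9.81 × 30.65 × 2.597 = 781.0 kW.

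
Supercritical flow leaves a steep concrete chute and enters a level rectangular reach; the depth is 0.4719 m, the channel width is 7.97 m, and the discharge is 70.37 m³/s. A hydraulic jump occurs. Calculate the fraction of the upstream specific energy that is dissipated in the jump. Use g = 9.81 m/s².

ΔE/E₁ = 0.689 (68.9%)

q = Q/b = 70.37/7.97 = 8.829 m²/s; V₁ = q/y₁ = 18.71 m/s. Fr₁ = V₁/√(g·y₁) = 8.696.
Conjugate-depth relation: y₂/y₁ = ½[√(1 + 8Fr₁²) − 1] = ½[√605.96 − 1] = 11.81.
y₂ = 11.81 × 0.4719 = 5.572 m.
E₁ = y₁ + V₁²/2g = 18.31 m. ΔE = (y₂ − y₁)³/(4y₁y₂) = 12.61 m. ΔE/E₁ = 12.61/18.31 = 0.689.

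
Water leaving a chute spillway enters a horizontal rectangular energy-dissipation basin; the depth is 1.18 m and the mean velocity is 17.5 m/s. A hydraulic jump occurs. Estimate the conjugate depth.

Fr₁ = V₁/√(g·y₁) = 17.5/√(9.81×1.18) = 5.14.
Bélanger equation: y₂/y₁ = ½[√(1 + 8Fr₁²) − 1] = ½[√212.6 − 1] = 6.79.
y₂ = 6.79 × 1.18 = 8.01 m.

y₂ = 8.01 m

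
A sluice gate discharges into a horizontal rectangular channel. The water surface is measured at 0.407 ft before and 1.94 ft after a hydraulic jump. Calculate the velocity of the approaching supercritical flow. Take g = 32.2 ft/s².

V₁ = 13.4 ft/s

For a rectangular channel the momentum equation gives q² = ½·g·y₁·y₂·(y₁ + y₂) = ½×32.2×0.407×1.94×2.35 = 29.8.
q = √29.8 = 5.46 ft²/s.
V₁ = q/y₁ = 5.46/0.407 = 13.4 ft/s.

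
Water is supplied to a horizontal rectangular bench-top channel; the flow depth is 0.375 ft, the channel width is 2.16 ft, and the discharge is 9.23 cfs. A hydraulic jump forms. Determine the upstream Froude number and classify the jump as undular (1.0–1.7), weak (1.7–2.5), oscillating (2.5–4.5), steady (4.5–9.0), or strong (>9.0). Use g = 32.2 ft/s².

q = Q/b = 9.23/2.16 = 4.27 ft²/s; V₁ = q/y₁ = 11.4 ft/s. Fr₁ = V₁/√(g·y₁) = 3.28.
Fr₁ = 3.28 lies in the oscillating range.

Fr₁ = 3.28; oscillating jump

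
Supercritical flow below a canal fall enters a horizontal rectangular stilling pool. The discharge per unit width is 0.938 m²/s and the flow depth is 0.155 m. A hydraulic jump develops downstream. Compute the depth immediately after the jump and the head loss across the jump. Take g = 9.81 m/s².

y₂ = 1.00 m; ΔE = 0.976 m

V₁ = q/y₁ = 0.938/0.155 = 6.05 m/s. Fr₁ = V₁/√(g·y₁) = 6.05/√(9.81×0.155) = 4.91.
Bélanger equation: y₂/y₁ = ½[√(1 + 8Fr₁²) − 1] = ½[√193.7 − 1] = 6.46.
y₂ = 6.46 × 0.155 = 1.00 m.
Head loss: ΔE = (y₂ − y₁)³/(4y₁y₂) = (1.00 − 0.155)³/(4×0.155×1.00) = 0.606/0.621 = 0.976 m.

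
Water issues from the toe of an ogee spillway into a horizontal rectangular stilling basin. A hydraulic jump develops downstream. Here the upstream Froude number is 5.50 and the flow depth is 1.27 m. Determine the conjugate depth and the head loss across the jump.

Fr₁ = 5.50 (given).
Conjugate-depth relation: y₂/y₁ = ½[√(1 + 8Fr₁²) − 1] = ½[√243.0 − 1] = 7.29.
y₂ = 7.29 × 1.27 = 9.26 m.
Head loss: ΔE = (y₂ − y₁)³/(4y₁y₂) = (9.26 − 1.27)³/(4×1.27×9.26) = 511/47.1 = 10.9 m.

y₂ = 9.26 m; ΔE = 10.9 m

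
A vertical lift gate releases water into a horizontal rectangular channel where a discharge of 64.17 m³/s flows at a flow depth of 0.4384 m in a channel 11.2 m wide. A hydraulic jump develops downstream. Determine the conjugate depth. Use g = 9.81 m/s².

q = Q/b = 64.17/11.2 = 5.729 m²/s; V₁ = q/y₁ = 13.07 m/s. Fr₁ = V₁/√(g·y₁) = 6.302.
Conjugate-depth relation: y₂/y₁ = ½[√(1 + 8Fr₁²) − 1] = ½[√318.71 − 1] = 8.426.
y₂ = 8.426 × 0.4384 = 3.694 m.

y₂ = 3.694 m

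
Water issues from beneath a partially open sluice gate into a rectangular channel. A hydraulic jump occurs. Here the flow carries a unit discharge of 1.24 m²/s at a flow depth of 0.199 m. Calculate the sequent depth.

V₁ = q/y₁ = 1.24/0.199 = 6.23 m/s. Fr₁ = V₁/√(g·y₁) = 6.23/√(9.81×0.199) = 4.46.
Bélanger equation: y₂/y₁ = ½[√(1 + 8Fr₁²) − 1] = ½[√160.1 − 1] = 5.83.
y₂ = 5.83 × 0.199 = 1.16 m.

y₂ = 1.16 m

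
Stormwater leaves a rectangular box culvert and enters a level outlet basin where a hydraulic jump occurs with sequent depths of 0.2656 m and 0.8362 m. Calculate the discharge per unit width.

For a rectangular channel the momentum equation gives q² = ½·g·y₁·y₂·(y₁ + y₂) = ½×9.81×0.2656×0.8362×1.102 = 1.200.
q = √1.200 = 1.096 m²/s.

q = 1.096 m²/s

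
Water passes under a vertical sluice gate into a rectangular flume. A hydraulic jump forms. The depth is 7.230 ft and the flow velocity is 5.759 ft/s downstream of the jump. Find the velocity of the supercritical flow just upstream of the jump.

V₁ = 24.89 ft/s

Fr₂ = V₂/√(g·y₂) = 5.759/√(32.2×7.230) = 0.3774.
The Bélanger relation is symmetric: y₁/y₂ = ½[√(1 + 8Fr₂²) − 1] = ½[√2.1397 − 1] = 0.2314.
y₁ = 0.2314 × 7.230 = 1.673 ft.
V₁ = q/y₁ = 41.64/1.673 = 24.89 ft/s.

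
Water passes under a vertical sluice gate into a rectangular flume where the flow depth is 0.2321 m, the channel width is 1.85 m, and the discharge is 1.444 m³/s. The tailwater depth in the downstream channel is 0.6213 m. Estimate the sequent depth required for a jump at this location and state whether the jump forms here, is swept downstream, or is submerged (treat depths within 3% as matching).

q = Q/b = 1.444/1.85 = 0.7805 m²/s; V₁ = q/y₁ = 3.363 m/s. Fr₁ = V₁/√(g·y₁) = 2.229.
Sequent-depth ratio: y₂/y₁ = ½[√(1 + 8Fr₁²) − 1] = ½[√40.736 − 1] = 2.691.
y₂ = 2.691 × 0.2321 = 0.6246 m.
Tailwater y_tw = 0.6213 m: y_tw ≈ y₂, so the jump forms here.

y₂ = 0.6246 m; the jump forms here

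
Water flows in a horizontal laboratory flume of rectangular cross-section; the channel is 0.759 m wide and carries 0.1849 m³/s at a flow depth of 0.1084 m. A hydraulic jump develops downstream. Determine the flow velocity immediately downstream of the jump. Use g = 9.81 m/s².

q = Q/b = 0.1849/0.759 = 0.2436 m²/s; V₁ = q/y₁ = 2.247 m/s. Fr₁ = V₁/√(g·y₁) = 2.179.
Conjugate-depth relation: y₂/y₁ = ½[√(1 + 8Fr₁²) − 1] = ½[√38.995 − 1] = 2.622.
y₂ = 2.622 × 0.1084 = 0.2843 m.
V₂ = q/y₂ = 0.2436/0.2843 = 0.8570 m/s.

V₂ = 0.8570 m/s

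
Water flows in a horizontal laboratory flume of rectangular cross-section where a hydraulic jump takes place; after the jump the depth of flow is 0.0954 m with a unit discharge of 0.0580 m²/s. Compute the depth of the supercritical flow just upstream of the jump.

V₂ = q/y₂ = 0.0580/0.0954 = 0.608 m/s; Fr₂ = V₂/√(g·y₂) = 0.628.
From the momentum equation (using Fr₂), y₁/y₂ = ½[√(1 + 8Fr₂²) − 1] = ½[√4.160 − 1] = 0.520.
y₁ = 0.520 × 0.0954 = 0.0496 m.

y₁ = 0.0496 m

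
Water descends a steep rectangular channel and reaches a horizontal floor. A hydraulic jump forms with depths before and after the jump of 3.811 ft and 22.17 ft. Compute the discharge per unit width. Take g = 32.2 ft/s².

For a rectangular channel the momentum equation gives q² = ½·g·y₁·y₂·(y₁ + y₂) = ½×32.2×3.811×22.17×25.98 = 35342.
q = √35342 = 188.0 ft²/s.

q = 188.0 ft²/s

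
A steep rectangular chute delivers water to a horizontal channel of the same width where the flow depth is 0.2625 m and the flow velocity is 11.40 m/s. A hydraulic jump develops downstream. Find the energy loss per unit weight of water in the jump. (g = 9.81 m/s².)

ΔE = 4.305 m

Fr₁ = V₁/√(g·y₁) = 11.40/√(9.81×0.2625) = 7.104.
Conjugate-depth relation: y₂/y₁ = ½[√(1 + 8Fr₁²) − 1] = ½[√404.74 − 1] = 9.559.
y₂ = 9.559 × 0.2625 = 2.509 m.
Head loss: ΔE = (y₂ − y₁)³/(4y₁y₂) = (2.509 − 0.2625)³/(4×0.2625×2.509) = 11.34/2.635 = 4.305 m.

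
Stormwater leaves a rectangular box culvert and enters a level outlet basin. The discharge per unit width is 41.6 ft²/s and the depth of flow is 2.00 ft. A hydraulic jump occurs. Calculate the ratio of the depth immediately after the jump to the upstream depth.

y₂/y₁ = 3.20

V₁ = q/y₁ = 41.6/2.00 = 20.8 ft/s. Fr₁ = V₁/√(g·y₁) = 20.8/√(32.2×2.00) = 2.59.
By Bélanger, y₂/y₁ = ½[√(1 + 8Fr₁²) − 1] = ½[√54.74 − 1] = 3.20.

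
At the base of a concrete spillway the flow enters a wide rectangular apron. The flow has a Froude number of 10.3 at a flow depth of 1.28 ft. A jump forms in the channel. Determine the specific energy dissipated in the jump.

ΔE = 50.8 ft

Fr₁ = 10.3 (given).
Sequent-depth ratio: y₂/y₁ = ½[√(1 + 8Fr₁²) − 1] = ½[√849.7 − 1] = 14.1.
y₂ = 14.1 × 1.28 = 18.0 ft.
Head loss: ΔE = (y₂ − y₁)³/(4y₁y₂) = (18.0 − 1.28)³/(4×1.28×18.0) = 4688/92.2 = 50.8 ft.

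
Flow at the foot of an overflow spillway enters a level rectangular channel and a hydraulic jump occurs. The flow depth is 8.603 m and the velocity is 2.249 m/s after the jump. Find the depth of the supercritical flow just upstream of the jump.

y₁ = 0.9305 m

Fr₂ = V₂/√(g·y₂) = 2.249/√(9.81×8.603) = 0.2448.
Applying the sequent-depth relation in reverse, y₁/y₂ = ½[√(1 + 8Fr₂²) − 1] = ½[√1.4795 − 1] = 0.1082.
y₁ = 0.1082 × 8.603 = 0.9305 m.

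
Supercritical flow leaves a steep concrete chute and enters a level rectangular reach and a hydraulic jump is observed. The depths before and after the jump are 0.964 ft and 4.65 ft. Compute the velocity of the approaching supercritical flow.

V₁ = 20.9 ft/s

For a rectangular channel the momentum equation gives q² = ½·g·y₁·y₂·(y₁ + y₂) = ½×32.2×0.964×4.65×5.61 = 405.
q = √405 = 20.1 ft²/s.
V₁ = q/y₁ = 20.1/0.964 = 20.9 ft/s.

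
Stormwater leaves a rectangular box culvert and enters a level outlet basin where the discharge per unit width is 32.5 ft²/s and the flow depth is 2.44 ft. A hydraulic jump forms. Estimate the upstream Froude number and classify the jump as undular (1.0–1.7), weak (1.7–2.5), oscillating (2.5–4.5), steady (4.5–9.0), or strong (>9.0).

V₁ = q/y₁ = 32.5/2.44 = 13.3 ft/s. Fr₁ = V₁/√(g·y₁) = 13.3/√(32.2×2.44) = 1.50.
Fr₁ = 1.50 lies in the undular range.

Fr₁ = 1.50; undular jump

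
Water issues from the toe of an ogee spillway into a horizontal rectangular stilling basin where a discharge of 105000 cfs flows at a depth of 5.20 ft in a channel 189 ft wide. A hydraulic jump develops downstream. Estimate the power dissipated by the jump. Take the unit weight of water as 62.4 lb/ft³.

P = 1463491 hp

q = Q/b = 105000/189 = 556 ft²/s; V₁ = q/y₁ = 107 ft/s. Fr₁ = V₁/√(g·y₁) = 8.26.
From the momentum equation for a rectangular channel, y₂/y₁ = ½[√(1 + 8Fr₁²) − 1] = ½[√546.4 − 1] = 11.2.
y₂ = 11.2 × 5.20 = 58.2 ft.
Head loss: ΔE = (y₂ − y₁)³/(4y₁y₂) = (58.2 − 5.20)³/(4×5.20×58.2) = 148650/1210 = 123 ft.
P = γ·Q·ΔE/550 = 62.4 × 105000 × 123 / 550 = 1463491 hp.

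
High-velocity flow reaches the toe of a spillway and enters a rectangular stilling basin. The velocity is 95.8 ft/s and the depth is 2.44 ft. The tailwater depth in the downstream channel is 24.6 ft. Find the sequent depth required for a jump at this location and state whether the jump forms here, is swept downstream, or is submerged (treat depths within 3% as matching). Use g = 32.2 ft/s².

Fr₁ = V₁/√(g·y₁) = 95.8/√(32.2×2.44) = 10.8.
Conjugate-depth relation: y₂/y₁ = ½[√(1 + 8Fr₁²) − 1] = ½[√935.5 − 1] = 14.8.
y₂ = 14.8 × 2.44 = 36.1 ft.
Tailwater y_tw = 24.6 ft: y_tw < y₂, so the jump is swept downstream.

y₂ = 36.1 ft; the jump is swept downstream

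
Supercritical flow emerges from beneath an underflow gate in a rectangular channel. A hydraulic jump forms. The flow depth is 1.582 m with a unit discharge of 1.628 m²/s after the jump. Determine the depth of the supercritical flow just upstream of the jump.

y₁ = 0.1925 m

V₂ = q/y₂ = 1.628/1.582 = 1.029 m/s; Fr₂ = V₂/√(g·y₂) = 0.2612.
Since the conjugate-depth ratio holds either way, y₁/y₂ = ½[√(1 + 8Fr₂²) − 1] = ½[√1.5459 − 1] = 0.1217.
y₁ = 0.1217 × 1.582 = 0.1925 m.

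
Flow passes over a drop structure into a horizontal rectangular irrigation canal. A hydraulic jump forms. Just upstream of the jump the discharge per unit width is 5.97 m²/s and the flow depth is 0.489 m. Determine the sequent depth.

y₂ = 3.62 m

V₁ = q/y₁ = 5.97/0.489 = 12.2 m/s. Fr₁ = V₁/√(g·y₁) = 12.2/√(9.81×0.489) = 5.57.
Conjugate-depth relation: y₂/y₁ = ½[√(1 + 8Fr₁²) − 1] = ½[√249.6 − 1] = 7.40.
y₂ = 7.40 × 0.489 = 3.62 m.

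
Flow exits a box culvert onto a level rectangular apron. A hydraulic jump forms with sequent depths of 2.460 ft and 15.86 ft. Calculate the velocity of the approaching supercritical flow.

For a rectangular channel the momentum equation gives q² = ½·g·y₁·y₂·(y₁ + y₂) = ½×32.2×2.460×15.86×18.32 = 11508.
q = √11508 = 107.3 ft²/s.
V₁ = q/y₁ = 107.3/2.460 = 43.61 ft/s.

V₁ = 43.61 ft/s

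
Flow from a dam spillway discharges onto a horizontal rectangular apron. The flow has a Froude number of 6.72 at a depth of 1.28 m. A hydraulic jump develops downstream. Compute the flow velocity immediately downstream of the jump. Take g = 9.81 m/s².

Fr₁ = 6.72 (given).
Conjugate-depth relation: y₂/y₁ = ½[√(1 + 8Fr₁²) − 1] = ½[√362.3 − 1] = 9.02.
y₂ = 9.02 × 1.28 = 11.5 m.
V₁ = Fr₁·√(g·y₁) = 6.72×√(9.81×1.28) = 23.8 m/s; q = V₁·y₁ = 30.5 m²/s.
V₂ = q/y₂ = 30.5/11.5 = 2.64 m/s.

V₂ = 2.64 m/s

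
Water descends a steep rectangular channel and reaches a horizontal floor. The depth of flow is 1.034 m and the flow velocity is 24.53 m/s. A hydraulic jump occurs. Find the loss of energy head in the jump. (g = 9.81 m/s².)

ΔE = 20.66 m

Fr₁ = V₁/√(g·y₁) = 24.53/√(9.81×1.034) = 7.702.
Bélanger equation: y₂/y₁ = ½[√(1 + 8Fr₁²) − 1] = ½[√475.56 − 1] = 10.40.
y₂ = 10.40 × 1.034 = 10.76 m.
Head loss: ΔE = (y₂ − y₁)³/(4y₁y₂) = (10.76 − 1.034)³/(4×1.034×10.76) = 919.3/44.49 = 20.66 m.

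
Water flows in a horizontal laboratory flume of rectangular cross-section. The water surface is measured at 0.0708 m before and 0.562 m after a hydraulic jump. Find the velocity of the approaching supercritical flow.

V₁ = 4.96 m/s

For a rectangular channel the momentum equation gives q² = ½·g·y₁·y₂·(y₁ + y₂) = ½×9.81×0.0708×0.562×0.633 = 0.124.
q = √0.124 = 0.351 m²/s.
V₁ = q/y₁ = 0.351/0.0708 = 4.96 m/s.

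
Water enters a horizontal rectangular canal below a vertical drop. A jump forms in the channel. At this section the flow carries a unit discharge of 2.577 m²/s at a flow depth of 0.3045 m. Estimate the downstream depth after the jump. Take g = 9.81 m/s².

y₂ = 1.962 m

V₁ = q/y₁ = 2.577/0.3045 = 8.463 m/s. Fr₁ = V₁/√(g·y₁) = 8.463/√(9.81×0.3045) = 4.897.
From the momentum equation for a rectangular channel, y₂/y₁ = ½[√(1 + 8Fr₁²) − 1] = ½[√192.82 − 1] = 6.443.
y₂ = 6.443 × 0.3045 = 1.962 m.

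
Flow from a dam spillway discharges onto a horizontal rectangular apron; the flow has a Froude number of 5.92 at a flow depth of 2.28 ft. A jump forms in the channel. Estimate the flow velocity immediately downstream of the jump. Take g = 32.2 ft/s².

Fr₁ = 5.92 (given).
Sequent-depth ratio: y₂/y₁ = ½[√(1 + 8Fr₁²) − 1] = ½[√281.4 − 1] = 7.89.
y₂ = 7.89 × 2.28 = 18.0 ft.
V₁ = Fr₁·√(g·y₁) = 5.92×√(32.2×2.28) = 50.7 ft/s; q = V₁·y₁ = 116 ft²/s.
V₂ = q/y₂ = 116/18.0 = 6.43 ft/s.

V₂ = 6.43 ft/s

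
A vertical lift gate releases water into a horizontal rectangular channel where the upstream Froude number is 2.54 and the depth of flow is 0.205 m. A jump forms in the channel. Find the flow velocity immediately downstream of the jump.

V₂ = 1.15 m/s

Fr₁ = 2.54 (given).
Bélanger equation: y₂/y₁ = ½[√(1 + 8Fr₁²) − 1] = ½[√52.61 − 1] = 3.13.
y₂ = 3.13 × 0.205 = 0.641 m.
V₁ = Fr₁·√(g·y₁) = 2.54×√(9.81×0.205) = 3.60 m/s; q = V₁·y₁ = 0.738 m²/s.
V₂ = q/y₂ = 0.738/0.641 = 1.15 m/s.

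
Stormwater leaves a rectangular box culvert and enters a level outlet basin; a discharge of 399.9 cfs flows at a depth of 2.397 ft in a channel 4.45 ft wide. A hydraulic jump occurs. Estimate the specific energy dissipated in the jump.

ΔE = 10.20 ft

q = Q/b = 399.9/4.45 = 89.87 ft²/s; V₁ = q/y₁ = 37.49 ft/s. Fr₁ = V₁/√(g·y₁) = 4.267.
By Bélanger, y₂/y₁ = ½[√(1 + 8Fr₁²) − 1] = ½[√146.68 − 1] = 5.556.
y₂ = 5.556 × 2.397 = 13.32 ft.
Head loss: ΔE = (y₂ − y₁)³/(4y₁y₂) = (13.32 − 2.397)³/(4×2.397×13.32) = 1302/127.7 = 10.20 ft.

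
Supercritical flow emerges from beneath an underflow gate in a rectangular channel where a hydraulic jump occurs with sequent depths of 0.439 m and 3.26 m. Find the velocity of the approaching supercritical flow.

V₁ = 11.6 m/s

For a rectangular channel the momentum equation gives q² = ½·g·y₁·y₂·(y₁ + y₂) = ½×9.81×0.439×3.26×3.70 = 26.0.
q = √26.0 = 5.10 m²/s.
V₁ = q/y₁ = 5.10/0.439 = 11.6 m/s.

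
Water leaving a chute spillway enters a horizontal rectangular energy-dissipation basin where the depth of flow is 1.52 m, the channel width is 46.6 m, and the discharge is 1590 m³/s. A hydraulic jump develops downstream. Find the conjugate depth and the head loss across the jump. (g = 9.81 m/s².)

q = Q/b = 1590/46.6 = 34.1 m²/s; V₁ = q/y₁ = 22.4 m/s. Fr₁ = V₁/√(g·y₁) = 5.81.
Sequent-depth ratio: y₂/y₁ = ½[√(1 + 8Fr₁²) − 1] = ½[√271.3 − 1] = 7.74.
y₂ = 7.74 × 1.52 = 11.8 m.
V₂ = q/y₂ = 34.1/11.8 = 2.90 m/s. E₁ = y₁ + V₁²/2g = 27.2 m; E₂ = y₂ + V₂²/2g = 12.2 m. ΔE = E₁ − E₂ = 15.0 m.

y₂ = 11.8 m; ΔE = 15.0 m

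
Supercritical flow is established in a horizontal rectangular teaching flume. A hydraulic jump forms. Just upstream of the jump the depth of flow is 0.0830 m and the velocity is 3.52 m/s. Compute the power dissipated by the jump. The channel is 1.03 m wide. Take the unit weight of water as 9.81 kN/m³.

Fr₁ = V₁/√(g·y₁) = 3.52/√(9.81×0.0830) = 3.90.
Bélanger equation: y₂/y₁ = ½[√(1 + 8Fr₁²) − 1] = ½[√122.7 − 1] = 5.04.
y₂ = 5.04 × 0.0830 = 0.418 m.
q = V₁·y₁ = 3.52 × 0.0830 = 0.292 m²/s. V₂ = q/y₂ = 0.292/0.418 = 0.698 m/s. E₁ = y₁ + V₁²/2g = 0.715 m; E₂ = y₂ + V₂²/2g = 0.443 m. ΔE = E₁ − E₂ = 0.271 m.
Q = q·b = 0.292 × 1.03 = 0.301 m³/s. P = γ·Q·ΔE = 9.81 × 0.301 × 0.271 = 0.801 kW.

P = 0.801 kW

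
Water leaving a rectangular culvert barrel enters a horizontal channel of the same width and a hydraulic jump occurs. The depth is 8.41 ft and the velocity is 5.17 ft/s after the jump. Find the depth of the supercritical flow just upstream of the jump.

Fr₂ = V₂/√(g·y₂) = 5.17/√(32.2×8.41) = 0.314.
Since the conjugate-depth ratio holds either way, y₁/y₂ = ½[√(1 + 8Fr₂²) − 1] = ½[√1.790 − 1] = 0.169.
y₁ = 0.169 × 8.41 = 1.42 ft.

y₁ = 1.42 ft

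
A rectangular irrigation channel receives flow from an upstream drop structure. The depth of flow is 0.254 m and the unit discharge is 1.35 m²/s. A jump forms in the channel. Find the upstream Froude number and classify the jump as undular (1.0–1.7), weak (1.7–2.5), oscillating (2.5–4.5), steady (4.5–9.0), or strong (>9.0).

Fr₁ = 3.37; oscillating jump

V₁ = q/y₁ = 1.35/0.254 = 5.31 m/s. Fr₁ = V₁/√(g·y₁) = 5.31/√(9.81×0.254) = 3.37.
Fr₁ = 3.37 lies in the oscillating range.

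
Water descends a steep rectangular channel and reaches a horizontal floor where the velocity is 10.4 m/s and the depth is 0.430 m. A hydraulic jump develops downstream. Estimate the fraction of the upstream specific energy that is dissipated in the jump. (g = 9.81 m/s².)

Fr₁ = V₁/√(g·y₁) = 10.4/√(9.81×0.430) = 5.06.
Bélanger equation: y₂/y₁ = ½[√(1 + 8Fr₁²) − 1] = ½[√206.1 − 1] = 6.68.
y₂ = 6.68 × 0.430 = 2.87 m.
E₁ = y₁ + V₁²/2g = 5.94 m. ΔE = (y₂ − y₁)³/(4y₁y₂) = 2.95 m. ΔE/E₁ = 2.95/5.94 = 0.496.

ΔE/E₁ = 0.496 (49.6%)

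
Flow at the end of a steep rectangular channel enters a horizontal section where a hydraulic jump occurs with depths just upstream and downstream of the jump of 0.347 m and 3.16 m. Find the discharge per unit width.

For a rectangular channel the momentum equation gives q² = ½·g·y₁·y₂·(y₁ + y₂) = ½×9.81×0.347×3.16×3.51 = 18.9.
q = √18.9 = 4.34 m²/s.

q = 4.34 m²/s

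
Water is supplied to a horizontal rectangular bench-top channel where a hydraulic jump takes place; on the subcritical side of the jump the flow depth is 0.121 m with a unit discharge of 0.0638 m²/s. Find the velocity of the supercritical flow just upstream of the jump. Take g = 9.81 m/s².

V₁ = 1.52 m/s

V₂ = q/y₂ = 0.0638/0.121 = 0.527 m/s; Fr₂ = V₂/√(g·y₂) = 0.484.
From the momentum equation (using Fr₂), y₁/y₂ = ½[√(1 + 8Fr₂²) − 1] = ½[√2.874 − 1] = 0.348.
y₁ = 0.348 × 0.121 = 0.0421 m.
V₁ = q/y₁ = 0.0638/0.0421 = 1.52 m/s.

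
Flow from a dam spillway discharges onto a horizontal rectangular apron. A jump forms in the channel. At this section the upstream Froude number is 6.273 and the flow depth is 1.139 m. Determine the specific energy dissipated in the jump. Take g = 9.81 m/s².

Fr₁ = 6.273 (given).
Sequent-depth ratio: y₂/y₁ = ½[√(1 + 8Fr₁²) − 1] = ½[√315.80 − 1] = 8.385.
y₂ = 8.385 × 1.139 = 9.551 m.
V₁ = Fr₁·√(g·y₁) = 6.273×√(9.81×1.139) = 20.97 m/s; q = V₁·y₁ = 23.88 m²/s. V₂ = q/y₂ = 23.88/9.551 = 2.501 m/s. E₁ = y₁ + V₁²/2g = 23.55 m; E₂ = y₂ + V₂²/2g = 9.870 m. ΔE = E₁ − E₂ = 13.68 m.

ΔE = 13.68 m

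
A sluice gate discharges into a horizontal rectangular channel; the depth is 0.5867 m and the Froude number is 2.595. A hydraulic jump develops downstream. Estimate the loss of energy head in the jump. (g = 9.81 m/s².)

ΔE = 0.4900 m

Fr₁ = 2.595 (given).
From the momentum equation for a rectangular channel, y₂/y₁ = ½[√(1 + 8Fr₁²) − 1] = ½[√54.872 − 1] = 3.204.
y₂ = 3.204 × 0.5867 = 1.880 m.
V₁ = Fr₁·√(g·y₁) = 2.595×√(9.81×0.5867) = 6.226 m/s; q = V₁·y₁ = 3.653 m²/s. V₂ = q/y₂ = 3.653/1.880 = 1.943 m/s. E₁ = y₁ + V₁²/2g = 2.562 m; E₂ = y₂ + V₂²/2g = 2.072 m. ΔE = E₁ − E₂ = 0.4900 m.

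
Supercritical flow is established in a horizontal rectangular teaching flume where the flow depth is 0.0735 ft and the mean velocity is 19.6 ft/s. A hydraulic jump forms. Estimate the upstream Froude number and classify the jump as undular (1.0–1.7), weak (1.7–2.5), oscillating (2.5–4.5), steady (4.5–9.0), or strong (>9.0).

Fr₁ = V₁/√(g·y₁) = 19.6/√(32.2×0.0735) = 12.7.
Fr₁ = 12.7 lies in the strong range.

Fr₁ = 12.7; strong jump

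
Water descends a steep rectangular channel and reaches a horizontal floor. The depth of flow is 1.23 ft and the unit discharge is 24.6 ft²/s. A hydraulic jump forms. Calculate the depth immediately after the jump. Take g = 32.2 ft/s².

V₁ = q/y₁ = 24.6/1.23 = 20.0 ft/s. Fr₁ = V₁/√(g·y₁) = 20.0/√(32.2×1.23) = 3.18.
Sequent-depth ratio: y₂/y₁ = ½[√(1 + 8Fr₁²) − 1] = ½[√81.80 − 1] = 4.02.
y₂ = 4.02 × 1.23 = 4.95 ft.

y₂ = 4.95 ft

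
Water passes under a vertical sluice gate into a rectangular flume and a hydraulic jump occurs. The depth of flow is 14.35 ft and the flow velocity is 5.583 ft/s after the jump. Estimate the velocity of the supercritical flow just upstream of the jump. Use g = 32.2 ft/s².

Fr₂ = V₂/√(g·y₂) = 5.583/√(32.2×14.35) = 0.2597.
Since the conjugate-depth ratio holds either way, y₁/y₂ = ½[√(1 + 8Fr₂²) − 1] = ½[√1.5397 − 1] = 0.1204.
y₁ = 0.1204 × 14.35 = 1.728 ft.
V₁ = q/y₁ = 80.12/1.728 = 46.36 ft/s.

V₁ = 46.36 ft/s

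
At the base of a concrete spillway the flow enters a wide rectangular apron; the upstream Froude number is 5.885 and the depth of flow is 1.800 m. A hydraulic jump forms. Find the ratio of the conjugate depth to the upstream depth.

Fr₁ = 5.885 (given).
Conjugate-depth relation: y₂/y₁ = ½[√(1 + 8Fr₁²) − 1] = ½[√278.07 − 1] = 7.838.

y₂/y₁ = 7.838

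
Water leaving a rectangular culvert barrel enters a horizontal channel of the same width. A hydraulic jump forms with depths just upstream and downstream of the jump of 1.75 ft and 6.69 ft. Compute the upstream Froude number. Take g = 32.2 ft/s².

Fr₁ = 3.04

For a rectangular channel the momentum equation gives q² = ½·g·y₁·y₂·(y₁ + y₂) = ½×32.2×1.75×6.69×8.44 = 1591.
q = √1591 = 39.9 ft²/s.
V₁ = q/y₁ = 22.8 ft/s; Fr₁ = V₁/√(g·y₁) = 3.04.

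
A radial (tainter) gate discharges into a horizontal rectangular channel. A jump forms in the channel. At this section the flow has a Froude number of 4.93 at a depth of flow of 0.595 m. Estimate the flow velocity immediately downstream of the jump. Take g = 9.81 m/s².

V₂ = 1.84 m/s

Fr₁ = 4.93 (given).
From the momentum equation for a rectangular channel, y₂/y₁ = ½[√(1 + 8Fr₁²) − 1] = ½[√195.4 − 1] = 6.49.
y₂ = 6.49 × 0.595 = 3.86 m.
V₁ = Fr₁·√(g·y₁) = 4.93×√(9.81×0.595) = 11.9 m/s; q = V₁·y₁ = 7.09 m²/s.
V₂ = q/y₂ = 7.09/3.86 = 1.84 m/s.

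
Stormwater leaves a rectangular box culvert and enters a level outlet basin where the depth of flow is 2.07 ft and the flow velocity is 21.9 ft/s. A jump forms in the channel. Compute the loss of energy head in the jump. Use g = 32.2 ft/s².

Fr₁ = V₁/√(g·y₁) = 21.9/√(32.2×2.07) = 2.68.
From the momentum equation for a rectangular channel, y₂/y₁ = ½[√(1 + 8Fr₁²) − 1] = ½[√58.56 − 1] = 3.33.
y₂ = 3.33 × 2.07 = 6.89 ft.
q = V₁·y₁ = 21.9 × 2.07 = 45.3 ft²/s. V₂ = q/y₂ = 45.3/6.89 = 6.58 ft/s. E₁ = y₁ + V₁²/2g = 9.52 ft; E₂ = y₂ + V₂²/2g = 7.56 ft. ΔE = E₁ − E₂ = 1.96 ft.

ΔE = 1.96 ft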